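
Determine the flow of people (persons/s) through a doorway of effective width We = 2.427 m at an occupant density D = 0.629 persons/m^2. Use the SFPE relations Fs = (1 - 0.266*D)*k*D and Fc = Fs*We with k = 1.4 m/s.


1 - 0.266*D = 1 - 0.266*0.629 = 0.83269
Fs = 0.83269 * 1.4 * 0.629 = 0.73326 persons/(s*m)
Fc = 0.73326 * 2.427 = 1.7796 persons/s

1.7796 persons/s


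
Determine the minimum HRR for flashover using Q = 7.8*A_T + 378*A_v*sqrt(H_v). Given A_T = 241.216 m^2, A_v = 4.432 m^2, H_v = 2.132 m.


7.8*A_T = 1881.5
sqrt(H_v) = 1.4601
378*A_v*sqrt(H_v) = 2446.2
Q = 1881.5 + 2446.2 = 4327.6 kW

4327.6 kW


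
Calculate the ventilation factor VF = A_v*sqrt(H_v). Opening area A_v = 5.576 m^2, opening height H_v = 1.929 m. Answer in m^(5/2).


sqrt(H_v) = 1.3889
VF = 5.576 * 1.3889 = 7.7444 m^(5/2)

7.7444 m^(5/2)


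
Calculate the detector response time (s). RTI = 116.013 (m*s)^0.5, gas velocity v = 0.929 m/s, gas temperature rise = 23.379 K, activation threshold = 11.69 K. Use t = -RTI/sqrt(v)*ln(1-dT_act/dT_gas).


dT_act/dT_gas = 0.50002
ln(1 - 0.50002) = -0.69319
t = -116.013 / sqrt(0.929) * -0.69319 = 83.436 s

83.436 s


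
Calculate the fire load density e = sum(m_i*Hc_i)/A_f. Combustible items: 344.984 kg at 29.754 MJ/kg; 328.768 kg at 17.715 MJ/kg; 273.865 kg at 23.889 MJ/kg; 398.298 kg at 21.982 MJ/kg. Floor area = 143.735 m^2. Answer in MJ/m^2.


Total energy = 344.984*29.754 + 328.768*17.715 + 273.865*23.889 + 398.298*21.982
= 10264.65 + 5824.125 + 6542.361 + 8755.387
= 31386.53 MJ
e = 31386.53 / 143.735 = 218.36 MJ/m^2

218.36 MJ/m^2


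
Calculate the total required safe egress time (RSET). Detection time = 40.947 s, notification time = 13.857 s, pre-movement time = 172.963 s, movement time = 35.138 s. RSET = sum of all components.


Total = 40.947 + 13.857 + 172.963 + 35.138 = 262.905 s

262.905 s


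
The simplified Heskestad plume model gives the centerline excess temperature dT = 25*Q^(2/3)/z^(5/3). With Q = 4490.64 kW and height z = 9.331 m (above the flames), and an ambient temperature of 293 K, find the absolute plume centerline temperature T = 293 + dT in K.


Q^(2/3) = 272.19
z^(5/3) = 41.357
dT = 25 * 272.19 / 41.357 = 164.54 K
T = 293 + 164.54 = 457.54 K

457.54 K


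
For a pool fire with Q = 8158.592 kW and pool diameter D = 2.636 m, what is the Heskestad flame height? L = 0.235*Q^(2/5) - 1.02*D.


Q^(2/5) = 36.698
0.235 * Q^(2/5) = 8.6241
1.02 * D = 2.6887
L = 5.9354 m

5.9354 m


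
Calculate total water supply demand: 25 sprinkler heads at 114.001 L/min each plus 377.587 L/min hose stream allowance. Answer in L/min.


Sprinkler demand = 25 * 114.001 = 2850.025 L/min
Total = 2850.025 + 377.587 = 3227.612 L/min

3227.612 L/min


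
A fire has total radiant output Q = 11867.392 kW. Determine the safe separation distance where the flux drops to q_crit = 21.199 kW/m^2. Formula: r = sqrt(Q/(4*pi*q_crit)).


4*pi*q_crit = 266.39
Q/(4*pi*q_crit) = 44.548
r = sqrt(44.548) = 6.6744 m

6.6744 m


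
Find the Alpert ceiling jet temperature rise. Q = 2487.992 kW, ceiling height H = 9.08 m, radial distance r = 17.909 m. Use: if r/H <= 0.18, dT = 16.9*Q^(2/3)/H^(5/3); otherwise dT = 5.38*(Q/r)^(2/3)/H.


r/H = 17.909 / 9.08 = 1.9724
r/H > 0.18, so dT = 5.38*(Q/r)^(2/3)/H
Q/r = 138.92
(Q/r)^(2/3) = 26.824
dT = 5.38 * 26.824 / 9.08 = 15.893 K

15.893 K


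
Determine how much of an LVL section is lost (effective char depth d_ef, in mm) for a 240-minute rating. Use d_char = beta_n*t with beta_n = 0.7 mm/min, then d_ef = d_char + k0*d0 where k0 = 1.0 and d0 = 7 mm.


d_char = 0.7 * 240 = 168 mm
d_ef = 168 + 1.0*7 = 175 mm

175 mm


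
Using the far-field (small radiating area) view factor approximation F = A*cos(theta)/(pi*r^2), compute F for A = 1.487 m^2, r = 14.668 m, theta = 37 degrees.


cos(37 deg) = 0.79864
pi*r^2 = 675.91
F = 1.487 * 0.79864 / 675.91 = 0.0017570

0.0017570


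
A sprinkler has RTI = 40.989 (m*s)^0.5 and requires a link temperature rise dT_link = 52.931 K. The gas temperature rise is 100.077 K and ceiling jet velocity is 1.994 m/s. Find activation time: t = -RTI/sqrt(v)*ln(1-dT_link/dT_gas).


dT_link/dT_gas = 0.52890
ln(1 - 0.52890) = -0.75269
t = -40.989 / sqrt(1.994) * -0.75269 = 21.848 s

21.848 s


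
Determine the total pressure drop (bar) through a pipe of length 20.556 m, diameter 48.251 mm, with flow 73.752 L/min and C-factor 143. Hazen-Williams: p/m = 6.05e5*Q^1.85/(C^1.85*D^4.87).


Q^1.85 = 2853.5
C^1.85 = 9713.4
D^4.87 = 1.5801e+08
p/m = 0.0011248 bar/m
p_total = 0.0011248 * 20.556 = 0.023122 bar

0.023122 bar


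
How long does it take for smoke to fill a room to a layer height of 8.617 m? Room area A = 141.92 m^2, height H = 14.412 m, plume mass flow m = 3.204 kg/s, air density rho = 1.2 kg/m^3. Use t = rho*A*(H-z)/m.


H - z = 5.795 m
t = 1.2 * 141.92 * 5.795 / 3.204 = 308.02 s

308.02 s


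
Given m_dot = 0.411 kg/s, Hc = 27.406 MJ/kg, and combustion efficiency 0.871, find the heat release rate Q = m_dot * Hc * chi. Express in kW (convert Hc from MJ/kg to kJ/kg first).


Hc = 27.406 MJ/kg = 27.406 * 1000 kJ/kg = 27406 kJ/kg
Q = 0.411 kg/s * 27406 kJ/kg * 0.871 = 9810.8 kW

9810.8 kW


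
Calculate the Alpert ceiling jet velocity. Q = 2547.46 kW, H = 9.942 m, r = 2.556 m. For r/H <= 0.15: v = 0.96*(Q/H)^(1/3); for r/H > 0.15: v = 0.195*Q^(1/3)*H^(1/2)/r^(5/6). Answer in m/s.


r/H = 2.556 / 9.942 = 0.25709
r/H > 0.15, so v = 0.195*Q^(1/3)*H^(1/2)/r^(5/6)
Q^(1/3) = 13.657
H^(1/2) = 3.1531
r^(5/6) = 2.1859
v = 0.195 * 13.657 * 3.1531 / 2.1859 = 3.8416 m/s

3.8416 m/s


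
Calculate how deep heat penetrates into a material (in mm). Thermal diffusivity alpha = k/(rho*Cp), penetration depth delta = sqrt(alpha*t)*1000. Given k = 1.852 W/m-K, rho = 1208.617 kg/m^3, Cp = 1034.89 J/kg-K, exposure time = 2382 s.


alpha = 1.852 / (1208.617 * 1034.89) = 1.4807e-06 m^2/s
alpha * t = 0.0035270
delta = sqrt(0.0035270) * 1000 = 59.388 mm

59.388 mm


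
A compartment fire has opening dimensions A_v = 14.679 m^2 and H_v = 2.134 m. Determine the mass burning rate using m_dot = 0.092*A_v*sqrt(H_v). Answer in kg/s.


sqrt(H_v) = 1.4608
m_dot = 0.092 * 14.679 * 1.4608 = 1.9728 kg/s

1.9728 kg/s


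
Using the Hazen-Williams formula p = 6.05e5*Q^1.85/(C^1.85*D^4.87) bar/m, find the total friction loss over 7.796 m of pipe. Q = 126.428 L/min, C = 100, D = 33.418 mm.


Q^1.85 = 7734.1
C^1.85 = 5011.9
D^4.87 = 2.6411e+07
p/m = 0.035349 bar/m
p_total = 0.035349 * 7.796 = 0.27558 bar

0.27558 bar


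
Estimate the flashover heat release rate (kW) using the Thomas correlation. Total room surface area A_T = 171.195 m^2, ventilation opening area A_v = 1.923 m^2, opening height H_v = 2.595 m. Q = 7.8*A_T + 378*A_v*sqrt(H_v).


7.8*A_T = 1335.321
sqrt(H_v) = 1.6109
378*A_v*sqrt(H_v) = 1171.0
Q = 1335.321 + 1171.0 = 2506.3 kW

2506.3 kW


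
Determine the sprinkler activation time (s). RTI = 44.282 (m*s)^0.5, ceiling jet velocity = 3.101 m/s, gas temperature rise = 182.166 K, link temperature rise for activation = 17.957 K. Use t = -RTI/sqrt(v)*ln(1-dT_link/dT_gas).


dT_link/dT_gas = 0.098575
ln(1 - 0.098575) = -0.10378
t = -44.282 / sqrt(3.101) * -0.10378 = 2.6097 s

2.6097 s


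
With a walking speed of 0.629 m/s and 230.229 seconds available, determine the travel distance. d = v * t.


d = 0.629 * 230.229 = 144.81 m

144.81 m


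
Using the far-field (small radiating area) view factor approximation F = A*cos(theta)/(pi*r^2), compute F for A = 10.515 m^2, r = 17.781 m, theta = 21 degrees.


cos(21 deg) = 0.93358
pi*r^2 = 993.26
F = 10.515 * 0.93358 / 993.26 = 0.0098832

0.0098832


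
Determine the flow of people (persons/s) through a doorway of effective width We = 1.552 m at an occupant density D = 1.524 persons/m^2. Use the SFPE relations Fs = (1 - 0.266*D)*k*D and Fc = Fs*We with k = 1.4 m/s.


1 - 0.266*D = 1 - 0.266*1.524 = 0.59462
Fs = 0.59462 * 1.4 * 1.524 = 1.2687 persons/(s*m)
Fc = 1.2687 * 1.552 = 1.9690 persons/s

1.9690 persons/s


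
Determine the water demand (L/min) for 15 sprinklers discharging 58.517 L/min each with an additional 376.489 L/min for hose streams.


Sprinkler demand = 15 * 58.517 = 877.755 L/min
Total = 877.755 + 376.489 = 1254.244 L/min

1254.244 L/min


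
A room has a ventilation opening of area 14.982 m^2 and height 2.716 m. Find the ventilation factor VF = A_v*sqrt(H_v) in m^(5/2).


sqrt(H_v) = 1.6480
VF = 14.982 * 1.6480 = 24.691 m^(5/2)

24.691 m^(5/2)


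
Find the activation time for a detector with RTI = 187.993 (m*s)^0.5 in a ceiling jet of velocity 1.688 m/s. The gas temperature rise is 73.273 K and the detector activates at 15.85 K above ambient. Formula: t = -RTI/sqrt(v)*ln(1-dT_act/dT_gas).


dT_act/dT_gas = 0.21631
ln(1 - 0.21631) = -0.24375
t = -187.993 / sqrt(1.688) * -0.24375 = 35.269 s

35.269 s


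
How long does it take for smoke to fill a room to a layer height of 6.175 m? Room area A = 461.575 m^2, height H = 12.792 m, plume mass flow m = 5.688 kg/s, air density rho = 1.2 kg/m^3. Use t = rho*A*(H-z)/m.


H - z = 6.617 m
t = 1.2 * 461.575 * 6.617 / 5.688 = 644.35 s

644.35 s


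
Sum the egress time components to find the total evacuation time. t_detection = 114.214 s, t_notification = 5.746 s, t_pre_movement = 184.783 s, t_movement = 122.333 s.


Total = 114.214 + 5.746 + 184.783 + 122.333 = 427.076 s

427.076 s


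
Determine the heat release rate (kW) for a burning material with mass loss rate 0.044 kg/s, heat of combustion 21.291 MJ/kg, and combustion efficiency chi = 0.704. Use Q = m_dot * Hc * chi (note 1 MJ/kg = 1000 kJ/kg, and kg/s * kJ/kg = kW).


Hc = 21.291 MJ/kg = 21.291 * 1000 kJ/kg = 21291 kJ/kg
Q = 0.044 kg/s * 21291 kJ/kg * 0.704 = 659.51 kW

659.51 kW


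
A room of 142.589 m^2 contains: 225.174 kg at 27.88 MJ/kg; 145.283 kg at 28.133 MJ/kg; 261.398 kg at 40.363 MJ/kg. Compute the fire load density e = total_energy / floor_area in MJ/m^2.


Total energy = 225.174*27.88 + 145.283*28.133 + 261.398*40.363
= 6277.851 + 4087.247 + 10550.81
= 20915.91 MJ
e = 20915.91 / 142.589 = 146.69 MJ/m^2

146.69 MJ/m^2


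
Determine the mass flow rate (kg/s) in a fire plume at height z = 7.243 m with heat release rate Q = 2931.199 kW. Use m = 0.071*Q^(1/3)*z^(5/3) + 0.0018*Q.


Q^(1/3) = 14.311
z^(5/3) = 27.114
First term = 0.071 * 14.311 * 27.114 = 27.551
Second term = 0.0018 * 2931.199 = 5.2762
m = 32.827 kg/s

32.827 kg/s


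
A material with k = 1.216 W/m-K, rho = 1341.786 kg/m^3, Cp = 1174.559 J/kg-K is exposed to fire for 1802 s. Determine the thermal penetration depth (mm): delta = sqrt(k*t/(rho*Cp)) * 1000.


alpha = 1.216 / (1341.786 * 1174.559) = 7.7157e-07 m^2/s
alpha * t = 0.0013904
delta = sqrt(0.0013904) * 1000 = 37.288 mm

37.288 mm


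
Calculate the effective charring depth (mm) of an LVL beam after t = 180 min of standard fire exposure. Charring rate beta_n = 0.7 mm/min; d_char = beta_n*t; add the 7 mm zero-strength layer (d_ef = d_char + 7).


d_char = 0.7 * 180 = 126 mm
d_ef = 126 + 1.0*7 = 133 mm

133 mm


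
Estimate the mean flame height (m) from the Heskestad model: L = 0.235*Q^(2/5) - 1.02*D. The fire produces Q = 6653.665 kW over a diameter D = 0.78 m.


Q^(2/5) = 33.824
0.235 * Q^(2/5) = 7.9486
1.02 * D = 0.79560
L = 7.1530 m

7.1530 m


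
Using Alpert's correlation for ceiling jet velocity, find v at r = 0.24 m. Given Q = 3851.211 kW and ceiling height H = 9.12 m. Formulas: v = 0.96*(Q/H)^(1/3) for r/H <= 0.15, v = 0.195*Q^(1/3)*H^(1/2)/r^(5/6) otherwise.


r/H = 0.24 / 9.12 = 0.026316
r/H <= 0.15, so v = 0.96*(Q/H)^(1/3)
Q/H = 422.28
(Q/H)^(1/3) = 7.5024
v = 0.96 * 7.5024 = 7.2023 m/s

7.2023 m/s


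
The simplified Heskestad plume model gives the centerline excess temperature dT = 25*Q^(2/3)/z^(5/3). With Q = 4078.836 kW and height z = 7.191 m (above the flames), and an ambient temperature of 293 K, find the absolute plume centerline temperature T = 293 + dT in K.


Q^(2/3) = 255.28
z^(5/3) = 26.791
dT = 25 * 255.28 / 26.791 = 238.22 K
T = 293 + 238.22 = 531.22 K

531.22 K


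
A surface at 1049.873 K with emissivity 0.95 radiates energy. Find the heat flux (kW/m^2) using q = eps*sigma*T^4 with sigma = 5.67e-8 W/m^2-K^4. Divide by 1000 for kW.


T^4 = 1.2149e+12
q = 0.95 * 5.67e-8 * 1.2149e+12 / 1000 = 65.442 kW/m^2

65.442 kW/m^2


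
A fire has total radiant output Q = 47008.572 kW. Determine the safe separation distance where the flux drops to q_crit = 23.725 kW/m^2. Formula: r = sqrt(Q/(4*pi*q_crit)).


4*pi*q_crit = 298.14
Q/(4*pi*q_crit) = 157.67
r = sqrt(157.67) = 12.557 m

12.557 m


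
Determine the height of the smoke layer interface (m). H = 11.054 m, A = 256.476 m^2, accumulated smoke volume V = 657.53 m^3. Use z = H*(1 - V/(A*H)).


V/(A*H) = 0.23193
1 - 0.23193 = 0.76807
z = 11.054 * 0.76807 = 8.4903 m

8.4903 m


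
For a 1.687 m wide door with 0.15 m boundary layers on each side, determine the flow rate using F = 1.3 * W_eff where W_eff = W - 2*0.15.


W_eff = 1.687 - 0.30 = 1.387 m
F = 1.3 * 1.387 = 1.8031 persons/s

1.8031 persons/s


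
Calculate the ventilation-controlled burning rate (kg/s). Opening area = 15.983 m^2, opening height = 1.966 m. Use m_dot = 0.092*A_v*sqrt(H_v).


sqrt(H_v) = 1.4021
m_dot = 0.092 * 15.983 * 1.4021 = 2.0618 kg/s

2.0618 kg/s


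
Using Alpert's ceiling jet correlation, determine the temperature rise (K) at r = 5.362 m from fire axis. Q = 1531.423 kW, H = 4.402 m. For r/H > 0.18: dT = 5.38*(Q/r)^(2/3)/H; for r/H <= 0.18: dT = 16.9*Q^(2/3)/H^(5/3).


r/H = 5.362 / 4.402 = 1.2181
r/H > 0.18, so dT = 5.38*(Q/r)^(2/3)/H
Q/r = 285.61
(Q/r)^(2/3) = 43.369
dT = 5.38 * 43.369 / 4.402 = 53.004 K

53.004 K


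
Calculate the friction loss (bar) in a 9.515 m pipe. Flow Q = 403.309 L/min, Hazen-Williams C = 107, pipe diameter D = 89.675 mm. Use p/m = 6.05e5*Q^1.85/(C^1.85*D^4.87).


Q^1.85 = 66135
C^1.85 = 5680.2
D^4.87 = 3.2323e+09
p/m = 0.0021793 bar/m
p_total = 0.0021793 * 9.515 = 0.020736 bar

0.020736 bar


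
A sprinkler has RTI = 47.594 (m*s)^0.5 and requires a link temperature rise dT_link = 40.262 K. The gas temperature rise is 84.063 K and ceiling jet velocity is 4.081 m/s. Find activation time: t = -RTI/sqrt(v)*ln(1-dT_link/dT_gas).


dT_link/dT_gas = 0.47895
ln(1 - 0.47895) = -0.65191
t = -47.594 / sqrt(4.081) * -0.65191 = 15.359 s

15.359 s


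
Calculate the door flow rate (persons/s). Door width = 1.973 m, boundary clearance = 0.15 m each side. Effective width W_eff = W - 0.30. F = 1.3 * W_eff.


W_eff = 1.973 - 0.30 = 1.673 m
F = 1.3 * 1.673 = 2.1749 persons/s

2.1749 persons/s


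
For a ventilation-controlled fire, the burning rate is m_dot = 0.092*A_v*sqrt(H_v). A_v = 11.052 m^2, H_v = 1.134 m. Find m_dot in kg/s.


sqrt(H_v) = 1.0649
m_dot = 0.092 * 11.052 * 1.0649 = 1.0828 kg/s

1.0828 kg/s


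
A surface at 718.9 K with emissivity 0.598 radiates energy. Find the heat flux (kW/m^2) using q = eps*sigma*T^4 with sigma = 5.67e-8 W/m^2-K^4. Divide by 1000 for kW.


T^4 = 2.6710e+11
q = 0.598 * 5.67e-8 * 2.6710e+11 / 1000 = 9.0565 kW/m^2

9.0565 kW/m^2


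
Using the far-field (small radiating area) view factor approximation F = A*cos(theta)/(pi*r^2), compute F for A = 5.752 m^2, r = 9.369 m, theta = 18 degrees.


cos(18 deg) = 0.95106
pi*r^2 = 275.76
F = 5.752 * 0.95106 / 275.76 = 0.019838

0.019838


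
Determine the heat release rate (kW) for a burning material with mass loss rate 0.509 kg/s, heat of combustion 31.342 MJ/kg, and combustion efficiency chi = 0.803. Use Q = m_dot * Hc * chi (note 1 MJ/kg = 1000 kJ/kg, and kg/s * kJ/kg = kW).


Hc = 31.342 MJ/kg = 31.342 * 1000 kJ/kg = 31342 kJ/kg
Q = 0.509 kg/s * 31342 kJ/kg * 0.803 = 12810 kW

12810 kW


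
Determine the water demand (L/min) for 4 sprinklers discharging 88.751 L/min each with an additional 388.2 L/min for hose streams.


Sprinkler demand = 4 * 88.751 = 355.004 L/min
Total = 355.004 + 388.2 = 743.204 L/min

743.204 L/min


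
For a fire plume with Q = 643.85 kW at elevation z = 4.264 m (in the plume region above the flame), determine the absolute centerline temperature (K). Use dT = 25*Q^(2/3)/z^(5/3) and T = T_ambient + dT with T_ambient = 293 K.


Q^(2/3) = 74.563
z^(5/3) = 11.212
dT = 25 * 74.563 / 11.212 = 166.25 K
T = 293 + 166.25 = 459.25 K

459.25 K


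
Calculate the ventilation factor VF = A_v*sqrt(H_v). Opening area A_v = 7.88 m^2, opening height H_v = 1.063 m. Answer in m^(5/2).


sqrt(H_v) = 1.0310
VF = 7.88 * 1.0310 = 8.1244 m^(5/2)

8.1244 m^(5/2)


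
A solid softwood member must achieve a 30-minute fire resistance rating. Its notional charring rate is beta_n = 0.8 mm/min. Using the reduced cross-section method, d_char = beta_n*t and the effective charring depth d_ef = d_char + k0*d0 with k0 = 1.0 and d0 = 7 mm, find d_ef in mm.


d_char = 0.8 * 30 = 24 mm
d_ef = 24 + 1.0*7 = 31 mm

31 mm


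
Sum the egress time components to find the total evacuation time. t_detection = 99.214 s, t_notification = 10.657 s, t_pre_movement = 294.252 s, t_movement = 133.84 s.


Total = 99.214 + 10.657 + 294.252 + 133.84 = 537.963 s

537.963 s


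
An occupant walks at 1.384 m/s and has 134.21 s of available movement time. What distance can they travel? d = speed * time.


d = 1.384 * 134.21 = 185.75 m

185.75 m


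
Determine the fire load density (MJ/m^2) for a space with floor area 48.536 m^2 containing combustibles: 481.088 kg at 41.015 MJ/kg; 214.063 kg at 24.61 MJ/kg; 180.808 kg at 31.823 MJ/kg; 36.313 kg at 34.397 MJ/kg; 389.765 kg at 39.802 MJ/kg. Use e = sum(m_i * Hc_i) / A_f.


Total energy = 481.088*41.015 + 214.063*24.61 + 180.808*31.823 + 36.313*34.397 + 389.765*39.802
= 19731.82 + 5268.090 + 5753.853 + 1249.058 + 15513.43
= 47516.25 MJ
e = 47516.25 / 48.536 = 978.99 MJ/m^2

978.99 MJ/m^2


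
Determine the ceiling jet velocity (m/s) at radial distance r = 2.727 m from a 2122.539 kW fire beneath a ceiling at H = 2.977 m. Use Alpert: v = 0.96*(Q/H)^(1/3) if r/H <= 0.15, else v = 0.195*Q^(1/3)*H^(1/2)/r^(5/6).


r/H = 2.727 / 2.977 = 0.91602
r/H > 0.15, so v = 0.195*Q^(1/3)*H^(1/2)/r^(5/6)
Q^(1/3) = 12.851
H^(1/2) = 1.7254
r^(5/6) = 2.3071
v = 0.195 * 12.851 * 1.7254 / 2.3071 = 1.8742 m/s

1.8742 m/s


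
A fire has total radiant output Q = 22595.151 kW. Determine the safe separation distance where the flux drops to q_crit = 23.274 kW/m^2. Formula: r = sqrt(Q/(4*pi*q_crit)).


4*pi*q_crit = 292.47
Q/(4*pi*q_crit) = 77.256
r = sqrt(77.256) = 8.7896 m

8.7896 m


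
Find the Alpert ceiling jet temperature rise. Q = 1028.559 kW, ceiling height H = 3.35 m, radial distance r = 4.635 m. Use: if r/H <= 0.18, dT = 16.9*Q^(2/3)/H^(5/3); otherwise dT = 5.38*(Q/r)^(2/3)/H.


r/H = 4.635 / 3.35 = 1.3836
r/H > 0.18, so dT = 5.38*(Q/r)^(2/3)/H
Q/r = 221.91
(Q/r)^(2/3) = 36.654
dT = 5.38 * 36.654 / 3.35 = 58.865 K

58.865 K


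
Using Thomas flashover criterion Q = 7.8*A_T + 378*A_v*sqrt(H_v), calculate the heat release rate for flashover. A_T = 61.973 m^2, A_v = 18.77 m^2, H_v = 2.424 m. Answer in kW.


7.8*A_T = 483.39
sqrt(H_v) = 1.5569
378*A_v*sqrt(H_v) = 11046
Q = 483.39 + 11046 = 11530 kW

11530 kW


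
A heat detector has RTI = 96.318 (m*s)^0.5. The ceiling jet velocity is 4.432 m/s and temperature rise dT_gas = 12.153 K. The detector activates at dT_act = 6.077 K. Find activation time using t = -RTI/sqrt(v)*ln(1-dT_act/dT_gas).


dT_act/dT_gas = 0.50004
ln(1 - 0.50004) = -0.69323
t = -96.318 / sqrt(4.432) * -0.69323 = 31.716 s

31.716 s


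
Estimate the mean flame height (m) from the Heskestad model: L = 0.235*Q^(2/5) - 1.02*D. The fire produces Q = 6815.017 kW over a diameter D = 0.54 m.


Q^(2/5) = 34.150
0.235 * Q^(2/5) = 8.0252
1.02 * D = 0.55080
L = 7.4744 m

7.4744 m


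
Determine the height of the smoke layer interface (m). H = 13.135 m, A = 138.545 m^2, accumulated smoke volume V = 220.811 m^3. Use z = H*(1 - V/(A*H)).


V/(A*H) = 0.12134
1 - 0.12134 = 0.87866
z = 13.135 * 0.87866 = 11.541 m

11.541 m


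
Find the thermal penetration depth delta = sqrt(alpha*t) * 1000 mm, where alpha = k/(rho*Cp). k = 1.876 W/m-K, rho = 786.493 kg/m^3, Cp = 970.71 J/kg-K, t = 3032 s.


alpha = 1.876 / (786.493 * 970.71) = 2.4572e-06 m^2/s
alpha * t = 0.0074504
delta = sqrt(0.0074504) * 1000 = 86.316 mm

86.316 mm


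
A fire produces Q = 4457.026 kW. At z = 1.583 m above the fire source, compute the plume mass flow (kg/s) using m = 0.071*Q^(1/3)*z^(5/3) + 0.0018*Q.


Q^(1/3) = 16.457
z^(5/3) = 2.1501
First term = 0.071 * 16.457 * 2.1501 = 2.5123
Second term = 0.0018 * 4457.026 = 8.0226
m = 10.535 kg/s

10.535 kg/s


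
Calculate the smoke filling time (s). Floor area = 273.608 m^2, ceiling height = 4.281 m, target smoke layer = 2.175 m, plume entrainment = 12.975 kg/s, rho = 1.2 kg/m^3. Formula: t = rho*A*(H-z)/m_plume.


H - z = 2.106 m
t = 1.2 * 273.608 * 2.106 / 12.975 = 53.292 s

53.292 s


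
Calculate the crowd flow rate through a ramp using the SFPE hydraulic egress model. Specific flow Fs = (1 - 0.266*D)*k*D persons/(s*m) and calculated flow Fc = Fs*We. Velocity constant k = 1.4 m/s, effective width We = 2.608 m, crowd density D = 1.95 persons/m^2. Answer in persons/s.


1 - 0.266*D = 1 - 0.266*1.95 = 0.48130
Fs = 0.48130 * 1.4 * 1.95 = 1.3139 persons/(s*m)
Fc = 1.3139 * 2.608 = 3.4268 persons/s

3.4268 persons/s


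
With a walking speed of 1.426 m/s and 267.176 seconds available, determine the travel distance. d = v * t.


d = 1.426 * 267.176 = 380.99 m

380.99 m


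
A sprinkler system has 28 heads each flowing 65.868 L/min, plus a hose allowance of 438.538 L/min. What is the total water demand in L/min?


Sprinkler demand = 28 * 65.868 = 1844.304 L/min
Total = 1844.304 + 438.538 = 2282.842 L/min

2282.842 L/min


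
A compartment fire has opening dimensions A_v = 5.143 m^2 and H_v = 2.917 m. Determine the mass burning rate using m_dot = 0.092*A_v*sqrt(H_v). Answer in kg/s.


sqrt(H_v) = 1.7079
m_dot = 0.092 * 5.143 * 1.7079 = 0.80811 kg/s

0.80811 kg/s


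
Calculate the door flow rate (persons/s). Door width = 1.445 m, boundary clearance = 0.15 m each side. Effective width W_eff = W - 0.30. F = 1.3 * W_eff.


W_eff = 1.445 - 0.30 = 1.145 m
F = 1.3 * 1.145 = 1.4885 persons/s

1.4885 persons/s


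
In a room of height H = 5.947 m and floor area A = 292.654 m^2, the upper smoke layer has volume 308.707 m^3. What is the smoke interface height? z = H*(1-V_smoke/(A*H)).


V/(A*H) = 0.17738
1 - 0.17738 = 0.82262
z = 5.947 * 0.82262 = 4.8921 m

4.8921 m


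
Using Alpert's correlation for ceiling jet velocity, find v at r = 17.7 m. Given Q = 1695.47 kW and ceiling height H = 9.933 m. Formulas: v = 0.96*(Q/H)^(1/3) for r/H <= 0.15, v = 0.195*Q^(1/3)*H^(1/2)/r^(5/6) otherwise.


r/H = 17.7 / 9.933 = 1.7819
r/H > 0.15, so v = 0.195*Q^(1/3)*H^(1/2)/r^(5/6)
Q^(1/3) = 11.924
H^(1/2) = 3.1517
r^(5/6) = 10.964
v = 0.195 * 11.924 * 3.1517 / 10.964 = 0.66839 m/s

0.66839 m/s


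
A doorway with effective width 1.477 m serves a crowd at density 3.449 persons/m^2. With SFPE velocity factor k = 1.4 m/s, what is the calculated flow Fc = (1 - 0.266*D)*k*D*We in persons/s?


1 - 0.266*D = 1 - 0.266*3.449 = 0.082566
Fs = 0.082566 * 1.4 * 3.449 = 0.39868 persons/(s*m)
Fc = 0.39868 * 1.477 = 0.58885 persons/s

0.58885 persons/s


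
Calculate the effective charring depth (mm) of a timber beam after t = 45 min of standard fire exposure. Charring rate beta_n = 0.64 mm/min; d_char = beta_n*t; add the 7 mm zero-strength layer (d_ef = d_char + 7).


d_char = 0.64 * 45 = 28.8 mm
d_ef = 28.8 + 1.0*7 = 35.8 mm

35.8 mm


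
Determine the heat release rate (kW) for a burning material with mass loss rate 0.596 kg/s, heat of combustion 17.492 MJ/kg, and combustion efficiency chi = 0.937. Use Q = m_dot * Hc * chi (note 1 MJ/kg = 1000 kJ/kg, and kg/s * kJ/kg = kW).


Hc = 17.492 MJ/kg = 17.492 * 1000 kJ/kg = 17492 kJ/kg
Q = 0.596 kg/s * 17492 kJ/kg * 0.937 = 9768.4 kW

9768.4 kW


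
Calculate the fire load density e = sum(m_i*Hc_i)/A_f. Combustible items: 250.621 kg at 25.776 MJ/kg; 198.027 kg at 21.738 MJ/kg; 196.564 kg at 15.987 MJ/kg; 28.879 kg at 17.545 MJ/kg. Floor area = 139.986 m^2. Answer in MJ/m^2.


Total energy = 250.621*25.776 + 198.027*21.738 + 196.564*15.987 + 28.879*17.545
= 6460.007 + 4304.711 + 3142.469 + 506.6821
= 14413.87 MJ
e = 14413.87 / 139.986 = 102.97 MJ/m^2

102.97 MJ/m^2


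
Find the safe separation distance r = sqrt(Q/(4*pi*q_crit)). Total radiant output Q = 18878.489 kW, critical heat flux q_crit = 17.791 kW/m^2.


4*pi*q_crit = 223.57
Q/(4*pi*q_crit) = 84.442
r = sqrt(84.442) = 9.1892 m

9.1892 m


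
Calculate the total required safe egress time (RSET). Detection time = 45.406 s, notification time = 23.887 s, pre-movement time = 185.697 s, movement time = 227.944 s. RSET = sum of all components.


Total = 45.406 + 23.887 + 185.697 + 227.944 = 482.934 s

482.934 s


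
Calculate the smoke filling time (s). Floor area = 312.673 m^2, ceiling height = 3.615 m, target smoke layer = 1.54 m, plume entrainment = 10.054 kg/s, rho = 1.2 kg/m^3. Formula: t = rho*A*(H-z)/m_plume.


H - z = 2.075 m
t = 1.2 * 312.673 * 2.075 / 10.054 = 77.437 s

77.437 s


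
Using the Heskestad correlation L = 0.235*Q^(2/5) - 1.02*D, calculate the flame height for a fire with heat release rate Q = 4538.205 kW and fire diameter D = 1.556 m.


Q^(2/5) = 29.024
0.235 * Q^(2/5) = 6.8206
1.02 * D = 1.5871
L = 5.2335 m

5.2335 m


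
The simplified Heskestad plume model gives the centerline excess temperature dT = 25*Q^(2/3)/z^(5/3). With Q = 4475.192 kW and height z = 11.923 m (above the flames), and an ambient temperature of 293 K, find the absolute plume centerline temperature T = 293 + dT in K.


Q^(2/3) = 271.57
z^(5/3) = 62.227
dT = 25 * 271.57 / 62.227 = 109.10 K
T = 293 + 109.10 = 402.10 K

402.10 K


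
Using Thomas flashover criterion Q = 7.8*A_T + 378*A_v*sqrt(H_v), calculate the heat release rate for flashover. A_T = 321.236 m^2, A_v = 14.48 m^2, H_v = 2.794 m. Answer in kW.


7.8*A_T = 2505.6
sqrt(H_v) = 1.6715
378*A_v*sqrt(H_v) = 9149.0
Q = 2505.6 + 9149.0 = 11655 kW

11655 kW


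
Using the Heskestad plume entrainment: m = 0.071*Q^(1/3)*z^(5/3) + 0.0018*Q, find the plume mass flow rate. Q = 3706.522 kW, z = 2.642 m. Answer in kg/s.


Q^(1/3) = 15.476
z^(5/3) = 5.0492
First term = 0.071 * 15.476 * 5.0492 = 5.5480
Second term = 0.0018 * 3706.522 = 6.6717
m = 12.220 kg/s

12.220 kg/s


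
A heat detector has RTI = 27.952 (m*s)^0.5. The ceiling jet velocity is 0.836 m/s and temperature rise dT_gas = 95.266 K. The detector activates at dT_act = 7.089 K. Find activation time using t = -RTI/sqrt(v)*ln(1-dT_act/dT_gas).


dT_act/dT_gas = 0.074413
ln(1 - 0.074413) = -0.077327
t = -27.952 / sqrt(0.836) * -0.077327 = 2.3640 s

2.3640 s


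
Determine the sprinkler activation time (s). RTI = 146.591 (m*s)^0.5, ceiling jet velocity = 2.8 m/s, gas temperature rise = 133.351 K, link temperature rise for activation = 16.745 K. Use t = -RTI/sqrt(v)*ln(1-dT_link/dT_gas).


dT_link/dT_gas = 0.12557
ln(1 - 0.12557) = -0.13418
t = -146.591 / sqrt(2.8) * -0.13418 = 11.755 s

11.755 s


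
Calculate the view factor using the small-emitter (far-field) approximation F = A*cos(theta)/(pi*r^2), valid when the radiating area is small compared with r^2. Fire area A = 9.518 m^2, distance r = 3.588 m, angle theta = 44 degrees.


cos(44 deg) = 0.71934
pi*r^2 = 40.444
F = 9.518 * 0.71934 / 40.444 = 0.16929

0.16929


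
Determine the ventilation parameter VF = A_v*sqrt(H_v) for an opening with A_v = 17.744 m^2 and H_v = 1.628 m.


sqrt(H_v) = 1.2759
VF = 17.744 * 1.2759 = 22.640 m^(5/2)

22.640 m^(5/2)


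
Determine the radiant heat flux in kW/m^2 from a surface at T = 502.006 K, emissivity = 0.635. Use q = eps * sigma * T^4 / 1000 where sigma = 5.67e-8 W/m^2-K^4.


T^4 = 6.3509e+10
q = 0.635 * 5.67e-8 * 6.3509e+10 / 1000 = 2.2866 kW/m^2

2.2866 kW/m^2


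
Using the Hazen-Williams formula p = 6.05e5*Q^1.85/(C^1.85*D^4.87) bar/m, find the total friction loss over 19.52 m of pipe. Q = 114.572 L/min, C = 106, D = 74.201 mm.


Q^1.85 = 6446.1
C^1.85 = 5582.3
D^4.87 = 1.2850e+09
p/m = 0.00054367 bar/m
p_total = 0.00054367 * 19.52 = 0.010613 bar

0.010613 bar


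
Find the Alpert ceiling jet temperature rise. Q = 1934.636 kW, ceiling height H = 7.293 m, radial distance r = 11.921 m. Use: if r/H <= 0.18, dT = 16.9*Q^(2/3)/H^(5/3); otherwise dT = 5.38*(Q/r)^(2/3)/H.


r/H = 11.921 / 7.293 = 1.6346
r/H > 0.18, so dT = 5.38*(Q/r)^(2/3)/H
Q/r = 162.29
(Q/r)^(2/3) = 29.753
dT = 5.38 * 29.753 / 7.293 = 21.948 K

21.948 K


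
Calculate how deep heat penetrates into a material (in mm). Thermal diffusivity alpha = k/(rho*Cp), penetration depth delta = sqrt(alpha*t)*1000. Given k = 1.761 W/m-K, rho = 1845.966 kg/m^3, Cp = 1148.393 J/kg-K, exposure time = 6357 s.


alpha = 1.761 / (1845.966 * 1148.393) = 8.3070e-07 m^2/s
alpha * t = 0.0052808
delta = sqrt(0.0052808) * 1000 = 72.669 mm

72.669 mm


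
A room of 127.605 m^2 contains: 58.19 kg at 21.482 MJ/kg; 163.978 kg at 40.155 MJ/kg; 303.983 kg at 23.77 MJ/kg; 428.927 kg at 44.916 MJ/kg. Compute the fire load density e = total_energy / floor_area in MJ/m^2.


Total energy = 58.19*21.482 + 163.978*40.155 + 303.983*23.77 + 428.927*44.916
= 1250.038 + 6584.537 + 7225.676 + 19265.69
= 34325.94 MJ
e = 34325.94 / 127.605 = 269.00 MJ/m^2

269.00 MJ/m^2


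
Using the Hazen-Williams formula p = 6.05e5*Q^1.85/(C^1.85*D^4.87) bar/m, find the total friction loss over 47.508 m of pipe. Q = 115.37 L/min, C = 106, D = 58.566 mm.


Q^1.85 = 6529.4
C^1.85 = 5582.3
D^4.87 = 4.0591e+08
p/m = 0.0017433 bar/m
p_total = 0.0017433 * 47.508 = 0.082822 bar

0.082822 bar


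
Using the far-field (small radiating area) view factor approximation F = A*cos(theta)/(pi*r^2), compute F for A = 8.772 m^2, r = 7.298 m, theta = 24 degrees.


cos(24 deg) = 0.91355
pi*r^2 = 167.32
F = 8.772 * 0.91355 / 167.32 = 0.047893

0.047893


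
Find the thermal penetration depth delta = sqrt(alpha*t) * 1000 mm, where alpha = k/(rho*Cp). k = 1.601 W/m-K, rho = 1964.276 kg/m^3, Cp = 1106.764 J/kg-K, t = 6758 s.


alpha = 1.601 / (1964.276 * 1106.764) = 7.3643e-07 m^2/s
alpha * t = 0.0049768
delta = sqrt(0.0049768) * 1000 = 70.547 mm

70.547 mm


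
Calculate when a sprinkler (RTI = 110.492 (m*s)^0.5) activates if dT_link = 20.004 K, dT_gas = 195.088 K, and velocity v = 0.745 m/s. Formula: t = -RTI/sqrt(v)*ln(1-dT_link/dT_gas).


dT_link/dT_gas = 0.10254
ln(1 - 0.10254) = -0.10818
t = -110.492 / sqrt(0.745) * -0.10818 = 13.849 s

13.849 s


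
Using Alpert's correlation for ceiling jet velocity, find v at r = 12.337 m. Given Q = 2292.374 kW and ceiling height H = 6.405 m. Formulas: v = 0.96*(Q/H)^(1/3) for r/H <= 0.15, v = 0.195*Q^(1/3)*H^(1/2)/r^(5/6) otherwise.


r/H = 12.337 / 6.405 = 1.9262
r/H > 0.15, so v = 0.195*Q^(1/3)*H^(1/2)/r^(5/6)
Q^(1/3) = 13.185
H^(1/2) = 2.5308
r^(5/6) = 8.1160
v = 0.195 * 13.185 * 2.5308 / 8.1160 = 0.80177 m/s

0.80177 m/s


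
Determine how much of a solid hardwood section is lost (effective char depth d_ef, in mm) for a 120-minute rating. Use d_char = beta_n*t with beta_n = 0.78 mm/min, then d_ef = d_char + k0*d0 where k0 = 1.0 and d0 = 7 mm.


d_char = 0.78 * 120 = 93.6 mm
d_ef = 93.6 + 1.0*7 = 100.6 mm

100.6 mm


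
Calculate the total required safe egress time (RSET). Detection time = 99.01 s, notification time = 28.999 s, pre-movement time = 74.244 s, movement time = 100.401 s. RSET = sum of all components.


Total = 99.01 + 28.999 + 74.244 + 100.401 = 302.654 s

302.654 s


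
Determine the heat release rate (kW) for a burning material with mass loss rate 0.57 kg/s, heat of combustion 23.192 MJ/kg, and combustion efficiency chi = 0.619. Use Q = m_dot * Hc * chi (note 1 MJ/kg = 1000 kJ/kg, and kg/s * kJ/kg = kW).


Hc = 23.192 MJ/kg = 23.192 * 1000 kJ/kg = 23192 kJ/kg
Q = 0.57 kg/s * 23192 kJ/kg * 0.619 = 8182.8 kW

8182.8 kW


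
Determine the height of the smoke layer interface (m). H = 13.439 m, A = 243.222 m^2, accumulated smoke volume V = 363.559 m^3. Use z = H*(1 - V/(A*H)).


V/(A*H) = 0.11123
1 - 0.11123 = 0.88877
z = 13.439 * 0.88877 = 11.944 m

11.944 m


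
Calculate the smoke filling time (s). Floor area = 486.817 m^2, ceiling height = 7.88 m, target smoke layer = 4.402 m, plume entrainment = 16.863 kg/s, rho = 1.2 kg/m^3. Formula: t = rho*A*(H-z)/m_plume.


H - z = 3.478 m
t = 1.2 * 486.817 * 3.478 / 16.863 = 120.49 s

120.49 s


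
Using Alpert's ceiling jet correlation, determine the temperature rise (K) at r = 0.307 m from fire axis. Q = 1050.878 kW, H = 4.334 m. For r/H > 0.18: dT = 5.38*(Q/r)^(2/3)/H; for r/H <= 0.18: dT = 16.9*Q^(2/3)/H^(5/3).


r/H = 0.307 / 4.334 = 0.070835
r/H <= 0.18, so dT = 16.9*Q^(2/3)/H^(5/3)
Q^(2/3) = 103.36
H^(5/3) = 11.521
dT = 16.9 * 103.36 / 11.521 = 151.63 K

151.63 K


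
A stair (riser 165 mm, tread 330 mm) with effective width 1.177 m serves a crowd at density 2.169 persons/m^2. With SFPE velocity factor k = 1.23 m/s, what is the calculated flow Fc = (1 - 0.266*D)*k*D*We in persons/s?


1 - 0.266*D = 1 - 0.266*2.169 = 0.42305
Fs = 0.42305 * 1.23 * 2.169 = 1.1286 persons/(s*m)
Fc = 1.1286 * 1.177 = 1.3284 persons/s

1.3284 persons/s


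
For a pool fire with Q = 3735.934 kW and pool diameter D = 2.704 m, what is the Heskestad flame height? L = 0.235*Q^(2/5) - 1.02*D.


Q^(2/5) = 26.851
0.235 * Q^(2/5) = 6.3100
1.02 * D = 2.7581
L = 3.5519 m

3.5519 m


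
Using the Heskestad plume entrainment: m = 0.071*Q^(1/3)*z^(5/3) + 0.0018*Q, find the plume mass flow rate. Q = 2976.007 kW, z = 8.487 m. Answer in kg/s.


Q^(1/3) = 14.384
z^(5/3) = 35.312
First term = 0.071 * 14.384 * 35.312 = 36.063
Second term = 0.0018 * 2976.007 = 5.3568
m = 41.420 kg/s

41.420 kg/s


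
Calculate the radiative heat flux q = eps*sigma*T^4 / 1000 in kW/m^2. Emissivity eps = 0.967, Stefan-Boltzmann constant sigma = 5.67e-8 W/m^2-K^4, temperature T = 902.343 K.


T^4 = 6.6296e+11
q = 0.967 * 5.67e-8 * 6.6296e+11 / 1000 = 36.349 kW/m^2

36.349 kW/m^2


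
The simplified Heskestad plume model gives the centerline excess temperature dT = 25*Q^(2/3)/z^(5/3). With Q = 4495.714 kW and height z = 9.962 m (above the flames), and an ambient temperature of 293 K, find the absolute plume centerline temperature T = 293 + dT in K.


Q^(2/3) = 272.39
z^(5/3) = 46.122
dT = 25 * 272.39 / 46.122 = 147.65 K
T = 293 + 147.65 = 440.65 K

440.65 K


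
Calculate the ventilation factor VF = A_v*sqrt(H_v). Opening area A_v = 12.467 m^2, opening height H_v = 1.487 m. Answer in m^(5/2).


sqrt(H_v) = 1.2194
VF = 12.467 * 1.2194 = 15.203 m^(5/2)

15.203 m^(5/2)


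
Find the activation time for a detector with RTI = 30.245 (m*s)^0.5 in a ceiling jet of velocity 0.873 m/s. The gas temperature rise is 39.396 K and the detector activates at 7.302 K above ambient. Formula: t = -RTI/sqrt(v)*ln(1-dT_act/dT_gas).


dT_act/dT_gas = 0.18535
ln(1 - 0.18535) = -0.20500
t = -30.245 / sqrt(0.873) * -0.20500 = 6.6358 s

6.6358 s


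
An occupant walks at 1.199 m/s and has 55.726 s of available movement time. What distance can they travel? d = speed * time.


d = 1.199 * 55.726 = 66.815 m

66.815 m


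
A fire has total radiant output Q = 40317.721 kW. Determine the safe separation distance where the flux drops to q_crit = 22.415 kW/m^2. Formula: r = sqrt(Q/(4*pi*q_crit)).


4*pi*q_crit = 281.68
Q/(4*pi*q_crit) = 143.14
r = sqrt(143.14) = 11.964 m

11.964 m


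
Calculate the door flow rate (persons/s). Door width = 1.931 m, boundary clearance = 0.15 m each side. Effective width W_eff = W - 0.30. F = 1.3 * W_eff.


W_eff = 1.931 - 0.30 = 1.631 m
F = 1.3 * 1.631 = 2.1203 persons/s

2.1203 persons/s


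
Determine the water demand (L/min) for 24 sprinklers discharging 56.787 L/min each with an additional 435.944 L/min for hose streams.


Sprinkler demand = 24 * 56.787 = 1362.888 L/min
Total = 1362.888 + 435.944 = 1798.832 L/min

1798.832 L/min


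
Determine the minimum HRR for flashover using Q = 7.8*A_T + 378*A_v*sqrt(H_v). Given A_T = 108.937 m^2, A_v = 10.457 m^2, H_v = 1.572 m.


7.8*A_T = 849.71
sqrt(H_v) = 1.2538
378*A_v*sqrt(H_v) = 4955.9
Q = 849.71 + 4955.9 = 5805.6 kW

5805.6 kW


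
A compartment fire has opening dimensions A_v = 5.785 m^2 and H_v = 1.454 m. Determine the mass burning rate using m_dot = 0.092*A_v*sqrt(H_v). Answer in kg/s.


sqrt(H_v) = 1.2058
m_dot = 0.092 * 5.785 * 1.2058 = 0.64176 kg/s

0.64176 kg/s


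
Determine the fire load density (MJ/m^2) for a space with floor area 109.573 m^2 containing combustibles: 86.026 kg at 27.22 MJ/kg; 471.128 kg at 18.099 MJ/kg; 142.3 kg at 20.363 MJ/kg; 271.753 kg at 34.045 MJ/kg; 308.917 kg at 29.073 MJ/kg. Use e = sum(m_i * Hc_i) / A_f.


Total energy = 86.026*27.22 + 471.128*18.099 + 142.3*20.363 + 271.753*34.045 + 308.917*29.073
= 2341.628 + 8526.946 + 2897.655 + 9251.831 + 8981.144
= 31999.20 MJ
e = 31999.20 / 109.573 = 292.04 MJ/m^2

292.04 MJ/m^2


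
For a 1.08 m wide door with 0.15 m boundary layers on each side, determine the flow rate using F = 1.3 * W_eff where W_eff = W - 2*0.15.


W_eff = 1.08 - 0.30 = 0.78 m
F = 1.3 * 0.78 = 1.014 persons/s

1.014 persons/s


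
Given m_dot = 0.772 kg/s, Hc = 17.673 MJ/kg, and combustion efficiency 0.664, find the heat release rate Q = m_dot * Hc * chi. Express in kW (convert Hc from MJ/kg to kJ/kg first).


Hc = 17.673 MJ/kg = 17.673 * 1000 kJ/kg = 17673 kJ/kg
Q = 0.772 kg/s * 17673 kJ/kg * 0.664 = 9059.3 kW

9059.3 kW


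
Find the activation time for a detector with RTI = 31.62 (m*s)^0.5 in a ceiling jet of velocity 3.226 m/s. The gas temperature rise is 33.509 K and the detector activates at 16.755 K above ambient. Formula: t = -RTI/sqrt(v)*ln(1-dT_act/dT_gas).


dT_act/dT_gas = 0.50001
ln(1 - 0.50001) = -0.69318
t = -31.62 / sqrt(3.226) * -0.69318 = 12.203 s

12.203 s


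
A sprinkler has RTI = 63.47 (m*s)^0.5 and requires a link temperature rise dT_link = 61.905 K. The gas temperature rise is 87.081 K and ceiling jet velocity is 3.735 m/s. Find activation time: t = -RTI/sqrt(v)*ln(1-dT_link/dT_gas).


dT_link/dT_gas = 0.71089
ln(1 - 0.71089) = -1.2409
t = -63.47 / sqrt(3.735) * -1.2409 = 40.755 s

40.755 s


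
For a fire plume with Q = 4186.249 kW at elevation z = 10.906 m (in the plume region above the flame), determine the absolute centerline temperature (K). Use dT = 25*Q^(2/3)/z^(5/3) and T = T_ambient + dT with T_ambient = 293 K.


Q^(2/3) = 259.75
z^(5/3) = 53.634
dT = 25 * 259.75 / 53.634 = 121.07 K
T = 293 + 121.07 = 414.07 K

414.07 K


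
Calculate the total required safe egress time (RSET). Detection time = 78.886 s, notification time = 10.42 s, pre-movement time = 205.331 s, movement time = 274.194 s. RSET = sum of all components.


Total = 78.886 + 10.42 + 205.331 + 274.194 = 568.831 s

568.831 s


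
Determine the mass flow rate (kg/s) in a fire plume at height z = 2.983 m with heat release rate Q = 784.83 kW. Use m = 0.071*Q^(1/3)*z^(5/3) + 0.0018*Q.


Q^(1/3) = 9.2241
z^(5/3) = 6.1814
First term = 0.071 * 9.2241 * 6.1814 = 4.0483
Second term = 0.0018 * 784.83 = 1.4127
m = 5.4610 kg/s

5.4610 kg/s


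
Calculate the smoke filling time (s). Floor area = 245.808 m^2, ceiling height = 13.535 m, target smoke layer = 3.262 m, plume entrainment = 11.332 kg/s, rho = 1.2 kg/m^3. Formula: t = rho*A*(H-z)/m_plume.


H - z = 10.273 m
t = 1.2 * 245.808 * 10.273 / 11.332 = 267.40 s

267.40 s


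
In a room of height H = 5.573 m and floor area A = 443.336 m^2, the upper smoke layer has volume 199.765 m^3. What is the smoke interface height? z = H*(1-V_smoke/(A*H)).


V/(A*H) = 0.080853
1 - 0.080853 = 0.91915
z = 5.573 * 0.91915 = 5.1224 m

5.1224 m


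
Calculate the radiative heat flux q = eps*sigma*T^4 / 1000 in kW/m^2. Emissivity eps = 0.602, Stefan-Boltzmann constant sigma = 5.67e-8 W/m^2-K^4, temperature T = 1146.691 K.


T^4 = 1.7290e+12
q = 0.602 * 5.67e-8 * 1.7290e+12 / 1000 = 59.015 kW/m^2

59.015 kW/m^2
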